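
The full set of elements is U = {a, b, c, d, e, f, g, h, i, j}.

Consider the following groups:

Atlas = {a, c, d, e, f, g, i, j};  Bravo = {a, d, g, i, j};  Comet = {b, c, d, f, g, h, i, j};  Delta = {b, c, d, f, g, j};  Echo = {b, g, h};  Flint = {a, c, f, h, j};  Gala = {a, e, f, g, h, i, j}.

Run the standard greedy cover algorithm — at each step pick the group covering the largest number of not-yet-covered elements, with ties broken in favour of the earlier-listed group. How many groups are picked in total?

2

Greedy: pick Atlas (covers 8 new) → pick Comet (covers 2 new). Total picks: 2.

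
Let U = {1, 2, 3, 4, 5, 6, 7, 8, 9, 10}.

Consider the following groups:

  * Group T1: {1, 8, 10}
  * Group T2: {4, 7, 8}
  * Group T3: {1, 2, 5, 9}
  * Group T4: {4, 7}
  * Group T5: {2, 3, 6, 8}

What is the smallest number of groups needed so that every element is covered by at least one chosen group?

4

T1, T2, T3, and T5 cover everything between them: the union {1, 2, 3, 4, 5, 6, 7, 8, 9, 10} is all of U.
Only T1 contains 10, so T1 is forced; the remaining 7 elements need at least 3 more groups (each remaining group adds at most 3) — so at least 4 groups are needed, and 4 is optimal.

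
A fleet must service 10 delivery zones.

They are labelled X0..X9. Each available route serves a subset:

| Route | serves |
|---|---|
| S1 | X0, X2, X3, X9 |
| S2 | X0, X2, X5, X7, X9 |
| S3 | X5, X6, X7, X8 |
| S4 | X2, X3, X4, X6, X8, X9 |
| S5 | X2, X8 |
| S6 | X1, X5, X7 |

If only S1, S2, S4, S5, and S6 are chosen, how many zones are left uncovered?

Union of S1, S2, S4, S5, S6 = {X0, X1, X2, X3, X4, X5, X6, X7, X8, X9} — that's every zone, so 0 are uncovered.

0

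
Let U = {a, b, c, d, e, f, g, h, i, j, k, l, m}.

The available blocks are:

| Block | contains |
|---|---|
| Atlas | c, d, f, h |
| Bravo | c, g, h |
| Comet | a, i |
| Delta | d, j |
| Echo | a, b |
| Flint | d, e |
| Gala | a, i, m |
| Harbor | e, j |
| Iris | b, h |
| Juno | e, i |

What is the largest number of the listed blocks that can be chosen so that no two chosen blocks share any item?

4

Bravo, Delta, Echo, Juno are pairwise disjoint (Bravo={c,g,h}; Delta={d,j}; Echo={a,b}; Juno={e,i}).
Every remaining block overlaps one of these, and no 5 of the listed blocks are pairwise disjoint, so 4 is the maximum.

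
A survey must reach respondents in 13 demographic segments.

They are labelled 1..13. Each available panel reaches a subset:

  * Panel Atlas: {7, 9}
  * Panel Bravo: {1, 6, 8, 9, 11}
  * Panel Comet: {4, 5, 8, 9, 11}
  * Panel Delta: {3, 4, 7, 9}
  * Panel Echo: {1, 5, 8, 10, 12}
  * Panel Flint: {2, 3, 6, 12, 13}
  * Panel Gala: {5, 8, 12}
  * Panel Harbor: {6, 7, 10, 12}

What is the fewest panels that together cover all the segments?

4

Take {Comet, Echo, Flint, Harbor}. Their union is {1, 2, 3, 4, 5, 6, 7, 8, 9, 10, 11, 12, 13}, which is all 13 segments.
No 3 of the 8 panels cover everything (all 56 combinations miss at least one segment), so 4 is optimal.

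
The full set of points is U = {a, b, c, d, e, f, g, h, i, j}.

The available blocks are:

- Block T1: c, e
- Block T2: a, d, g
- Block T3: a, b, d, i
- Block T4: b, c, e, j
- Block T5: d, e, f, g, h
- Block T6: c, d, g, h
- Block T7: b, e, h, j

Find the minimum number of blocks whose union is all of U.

3

T3, T4, and T5 cover everything between them: the union {a, b, c, d, e, f, g, h, i, j} is all of U.
Only T5 contains f, so T5 is forced; the remaining 5 points need at least 2 more blocks (each remaining block adds at most 3) — so at least 3 blocks are needed, and 3 is optimal.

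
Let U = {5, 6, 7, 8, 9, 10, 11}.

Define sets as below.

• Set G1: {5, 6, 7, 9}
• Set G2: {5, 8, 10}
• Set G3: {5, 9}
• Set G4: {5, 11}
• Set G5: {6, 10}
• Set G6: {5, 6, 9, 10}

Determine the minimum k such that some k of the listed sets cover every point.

3

Take {G1, G2, G4}. Their union is {5, 6, 7, 8, 9, 10, 11}, which is all 7 points.
Only G1 contains 7, so G1 is forced; the remaining 3 points need at least 2 more sets (each remaining set adds at most 2) — so at least 3 sets are needed, and 3 is optimal.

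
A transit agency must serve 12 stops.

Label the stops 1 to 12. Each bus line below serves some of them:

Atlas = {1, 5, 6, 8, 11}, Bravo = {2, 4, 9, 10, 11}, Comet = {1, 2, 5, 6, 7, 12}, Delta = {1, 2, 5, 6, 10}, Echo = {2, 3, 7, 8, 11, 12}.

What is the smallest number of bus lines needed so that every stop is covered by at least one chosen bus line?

Bravo and Delta and Echo together: Bravo ∪ Delta ∪ Echo = {1, 2, 3, 4, 5, 6, 7, 8, 9, 10, 11, 12} — every stop is covered.
Only Echo contains 3, so Echo is forced; the remaining 6 stops need at least 2 more bus lines (each remaining bus line adds at most 4) — so at least 3 bus lines are needed, and 3 is optimal.

3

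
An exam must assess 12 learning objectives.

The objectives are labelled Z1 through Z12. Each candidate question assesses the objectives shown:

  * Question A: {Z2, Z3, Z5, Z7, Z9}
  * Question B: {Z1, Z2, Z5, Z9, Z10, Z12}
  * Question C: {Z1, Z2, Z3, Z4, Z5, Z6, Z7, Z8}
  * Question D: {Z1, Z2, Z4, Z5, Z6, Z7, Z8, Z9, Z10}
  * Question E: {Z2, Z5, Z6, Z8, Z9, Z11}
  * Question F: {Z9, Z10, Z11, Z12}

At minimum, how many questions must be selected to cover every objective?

C and F together: C ∪ F = {Z1, Z2, Z3, Z4, Z5, Z6, Z7, Z8, Z9, Z10, Z11, Z12} — every objective is covered.
No single question has all 12 objectives (the largest, D, has 9), so 2 is optimal.

2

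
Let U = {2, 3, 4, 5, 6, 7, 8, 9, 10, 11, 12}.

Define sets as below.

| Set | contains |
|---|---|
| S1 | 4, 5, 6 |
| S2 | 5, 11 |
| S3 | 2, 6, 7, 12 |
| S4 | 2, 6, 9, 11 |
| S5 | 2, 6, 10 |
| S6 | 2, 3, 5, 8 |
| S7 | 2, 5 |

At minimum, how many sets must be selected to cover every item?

5

Take {S1, S3, S4, S5, S6}. Their union is {2, 3, 4, 5, 6, 7, 8, 9, 10, 11, 12}, which is all 11 items.
No 4 of the 7 sets cover everything (all 35 combinations miss at least one item), so 5 is optimal.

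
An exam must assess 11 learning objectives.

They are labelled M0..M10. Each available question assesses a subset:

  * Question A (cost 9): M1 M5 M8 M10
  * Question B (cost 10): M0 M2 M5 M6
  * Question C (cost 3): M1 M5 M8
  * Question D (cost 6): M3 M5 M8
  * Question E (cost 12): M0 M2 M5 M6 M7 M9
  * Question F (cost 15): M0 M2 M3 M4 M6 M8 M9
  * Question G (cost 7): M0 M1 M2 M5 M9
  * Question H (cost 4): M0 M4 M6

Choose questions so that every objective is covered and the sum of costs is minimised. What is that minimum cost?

31

A, D, E, H together cover every objective (A ∪ D ∪ E ∪ H = {M0, M1, M2, M3, M4, M5, M6, M7, M8, M9, M10}); total cost 9 + 6 + 12 + 4 = 31.
The greedy pick C, H, G, D, A, E costs 41; no covering selection beats 31.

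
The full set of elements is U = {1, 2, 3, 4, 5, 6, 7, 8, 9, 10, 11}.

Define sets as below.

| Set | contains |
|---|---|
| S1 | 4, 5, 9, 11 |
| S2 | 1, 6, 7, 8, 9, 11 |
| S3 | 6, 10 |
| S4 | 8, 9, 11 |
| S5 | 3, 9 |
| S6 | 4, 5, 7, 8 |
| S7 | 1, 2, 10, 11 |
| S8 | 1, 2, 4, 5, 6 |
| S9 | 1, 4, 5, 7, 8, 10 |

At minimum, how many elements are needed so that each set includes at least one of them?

H = {5, 9, 10} meets every set (each contains at least one member of H), and |H| = 3.
The sets S5, S6, S7 are pairwise disjoint, so any hitting set needs a separate element for each — at least 3. Hence 3 is optimal.

3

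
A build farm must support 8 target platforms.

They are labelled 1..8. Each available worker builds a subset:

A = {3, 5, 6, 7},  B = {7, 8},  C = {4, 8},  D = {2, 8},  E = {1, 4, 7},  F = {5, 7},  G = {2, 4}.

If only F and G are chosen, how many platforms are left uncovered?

4

Union of F, G = {2, 4, 5, 7}.
Not covered: 1, 3, 6, 8 — 4 platforms.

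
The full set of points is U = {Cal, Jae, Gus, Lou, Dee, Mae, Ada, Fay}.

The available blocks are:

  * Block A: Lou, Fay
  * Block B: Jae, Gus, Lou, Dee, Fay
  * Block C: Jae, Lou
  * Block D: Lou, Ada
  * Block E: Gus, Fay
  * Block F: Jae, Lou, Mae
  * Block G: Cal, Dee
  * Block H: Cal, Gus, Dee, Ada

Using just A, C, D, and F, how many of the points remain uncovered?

Union of A, C, D, F = {Jae, Lou, Mae, Ada, Fay}.
Not covered: Cal, Gus, Dee — 3 points.

3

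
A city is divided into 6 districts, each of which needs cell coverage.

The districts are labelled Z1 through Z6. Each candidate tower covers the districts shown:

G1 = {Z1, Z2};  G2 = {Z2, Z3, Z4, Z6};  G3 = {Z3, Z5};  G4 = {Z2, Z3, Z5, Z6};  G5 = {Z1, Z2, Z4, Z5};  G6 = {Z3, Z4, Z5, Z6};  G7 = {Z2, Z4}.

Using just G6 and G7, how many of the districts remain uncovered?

1

Union of G6, G7 = {Z2, Z3, Z4, Z5, Z6}.
Not covered: Z1 — 1 district.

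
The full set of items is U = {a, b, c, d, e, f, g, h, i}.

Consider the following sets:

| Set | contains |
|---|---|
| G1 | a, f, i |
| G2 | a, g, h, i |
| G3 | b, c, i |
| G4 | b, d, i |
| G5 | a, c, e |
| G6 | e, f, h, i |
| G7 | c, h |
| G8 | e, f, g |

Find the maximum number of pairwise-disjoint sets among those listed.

3

G4, G7, G8 are pairwise disjoint (G4={b,d,i}; G7={c,h}; G8={e,f,g}).
Every remaining set overlaps one of these, and no 4 of the listed sets are pairwise disjoint, so 3 is the maximum.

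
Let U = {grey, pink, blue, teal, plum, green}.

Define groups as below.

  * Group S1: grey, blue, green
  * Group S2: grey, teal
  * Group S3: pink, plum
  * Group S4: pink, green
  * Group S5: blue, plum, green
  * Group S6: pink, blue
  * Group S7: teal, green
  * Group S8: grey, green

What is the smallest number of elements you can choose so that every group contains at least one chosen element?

Take H = {pink, teal, green}. Each listed group contains at least one of these, so H is a hitting set of size 3.
No choice of 2 elements meets every group, so 3 is the minimum.

3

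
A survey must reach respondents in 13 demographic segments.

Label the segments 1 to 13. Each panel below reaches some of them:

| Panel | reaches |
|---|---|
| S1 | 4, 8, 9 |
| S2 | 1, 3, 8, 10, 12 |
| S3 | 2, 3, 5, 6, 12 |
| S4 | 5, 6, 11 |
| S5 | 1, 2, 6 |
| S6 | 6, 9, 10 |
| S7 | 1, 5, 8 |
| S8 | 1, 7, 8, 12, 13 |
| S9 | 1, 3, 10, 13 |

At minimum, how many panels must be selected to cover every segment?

S1 and S3 and S4 and S8 and S9 together: S1 ∪ S3 ∪ S4 ∪ S8 ∪ S9 = {1, 2, 3, 4, 5, 6, 7, 8, 9, 10, 11, 12, 13} — every segment is covered.
No 4 of the 9 panels cover everything (all 126 combinations miss at least one segment), so 5 is optimal.

5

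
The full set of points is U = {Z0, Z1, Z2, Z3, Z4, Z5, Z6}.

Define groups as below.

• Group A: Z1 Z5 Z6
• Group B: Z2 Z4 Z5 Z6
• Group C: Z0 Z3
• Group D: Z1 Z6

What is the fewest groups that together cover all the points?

3

Take {B, C, D}. Their union is {Z0, Z1, Z2, Z3, Z4, Z5, Z6}, which is all 7 points.
Only C contains Z0, so C is forced; the remaining 5 points need at least 2 more groups (each remaining group adds at most 4) — so at least 3 groups are needed, and 3 is optimal.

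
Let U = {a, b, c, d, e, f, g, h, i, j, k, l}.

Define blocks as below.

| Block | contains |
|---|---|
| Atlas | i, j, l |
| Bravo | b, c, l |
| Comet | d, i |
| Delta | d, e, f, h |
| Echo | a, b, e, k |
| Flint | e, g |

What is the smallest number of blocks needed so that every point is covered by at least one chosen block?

Atlas and Bravo and Delta and Echo and Flint together: Atlas ∪ Bravo ∪ Delta ∪ Echo ∪ Flint = {a, b, c, d, e, f, g, h, i, j, k, l} — every point is covered.
Only Flint contains g, so Flint is forced; the remaining 10 points need at least 4 more blocks (each remaining block adds at most 3) — so at least 5 blocks are needed, and 5 is optimal.

5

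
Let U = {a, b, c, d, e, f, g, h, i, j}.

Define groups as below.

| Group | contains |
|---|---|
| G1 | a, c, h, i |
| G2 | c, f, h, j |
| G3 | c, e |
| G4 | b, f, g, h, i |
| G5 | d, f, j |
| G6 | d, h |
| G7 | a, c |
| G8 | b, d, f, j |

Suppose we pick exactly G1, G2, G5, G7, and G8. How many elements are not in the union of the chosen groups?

Union of G1, G2, G5, G7, G8 = {a, b, c, d, f, h, i, j}.
Not covered: e, g — 2 elements.

2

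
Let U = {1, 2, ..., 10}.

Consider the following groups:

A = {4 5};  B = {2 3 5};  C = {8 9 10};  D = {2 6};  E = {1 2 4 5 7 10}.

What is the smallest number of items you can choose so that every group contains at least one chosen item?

3

The 3 items {5, 6, 10} hit every group.
The groups A, C, D are pairwise disjoint, so any hitting set needs a separate item for each — at least 3. Hence 3 is optimal.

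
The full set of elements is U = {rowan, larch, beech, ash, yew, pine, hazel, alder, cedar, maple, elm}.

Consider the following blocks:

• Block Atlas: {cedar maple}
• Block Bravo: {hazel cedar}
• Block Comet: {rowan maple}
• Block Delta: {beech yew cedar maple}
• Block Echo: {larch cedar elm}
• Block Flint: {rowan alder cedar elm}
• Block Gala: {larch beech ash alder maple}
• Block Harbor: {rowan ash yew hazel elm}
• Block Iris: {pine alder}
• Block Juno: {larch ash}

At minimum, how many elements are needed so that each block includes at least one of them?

Take H = {ash, pine, cedar, maple}. Each listed block contains at least one of these, so H is a hitting set of size 4.
The blocks Bravo, Comet, Iris, Juno are pairwise disjoint, so any hitting set needs a separate element for each — at least 4. Hence 4 is optimal.

4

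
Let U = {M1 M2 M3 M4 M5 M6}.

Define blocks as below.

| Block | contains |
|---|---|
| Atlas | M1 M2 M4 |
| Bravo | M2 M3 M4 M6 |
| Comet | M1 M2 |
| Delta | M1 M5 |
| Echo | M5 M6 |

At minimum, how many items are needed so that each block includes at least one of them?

H = {M1, M6} meets every block (each contains at least one member of H), and |H| = 2.
The blocks Bravo, Delta are pairwise disjoint, so any hitting set needs a separate item for each — at least 2. Hence 2 is optimal.

2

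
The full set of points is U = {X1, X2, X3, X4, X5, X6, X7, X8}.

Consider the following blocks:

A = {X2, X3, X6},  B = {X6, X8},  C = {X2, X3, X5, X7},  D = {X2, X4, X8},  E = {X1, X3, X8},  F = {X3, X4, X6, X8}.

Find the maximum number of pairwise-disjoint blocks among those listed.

B, C are pairwise disjoint (B={X6,X8}; C={X2,X3,X5,X7}).
Every remaining block overlaps one of these, and no 3 of the listed blocks are pairwise disjoint, so 2 is the maximum.

2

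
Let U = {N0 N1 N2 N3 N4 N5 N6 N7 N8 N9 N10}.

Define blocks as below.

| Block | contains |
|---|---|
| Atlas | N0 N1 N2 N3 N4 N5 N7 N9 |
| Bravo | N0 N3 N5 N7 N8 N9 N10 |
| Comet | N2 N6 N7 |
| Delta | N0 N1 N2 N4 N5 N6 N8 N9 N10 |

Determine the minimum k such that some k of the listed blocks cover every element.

2

Take {Bravo, Delta}. Their union is {N0, N1, N2, N3, N4, N5, N6, N7, N8, N9, N10}, which is all 11 elements.
No single block has all 11 elements (the largest, Delta, has 9), so 2 is optimal.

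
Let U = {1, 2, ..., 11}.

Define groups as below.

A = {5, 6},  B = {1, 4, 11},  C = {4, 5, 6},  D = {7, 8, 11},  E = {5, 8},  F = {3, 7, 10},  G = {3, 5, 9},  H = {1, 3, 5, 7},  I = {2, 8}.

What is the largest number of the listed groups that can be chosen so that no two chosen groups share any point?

A, B, F, I are pairwise disjoint (A={5,6}; B={1,4,11}; F={3,7,10}; I={2,8}).
Every remaining group overlaps one of these, and no 5 of the listed groups are pairwise disjoint, so 4 is the maximum.

4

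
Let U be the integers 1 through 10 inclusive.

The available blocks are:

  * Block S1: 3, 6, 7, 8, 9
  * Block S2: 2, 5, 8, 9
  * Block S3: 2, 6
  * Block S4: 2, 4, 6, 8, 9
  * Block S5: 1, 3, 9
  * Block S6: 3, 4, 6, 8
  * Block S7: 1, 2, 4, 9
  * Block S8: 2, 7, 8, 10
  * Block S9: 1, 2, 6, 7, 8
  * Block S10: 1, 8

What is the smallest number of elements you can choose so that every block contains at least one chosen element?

3

Take H = {1, 6, 8}. Each listed block contains at least one of these, so H is a hitting set of size 3.
No choice of 2 elements meets every block, so 3 is the minimum.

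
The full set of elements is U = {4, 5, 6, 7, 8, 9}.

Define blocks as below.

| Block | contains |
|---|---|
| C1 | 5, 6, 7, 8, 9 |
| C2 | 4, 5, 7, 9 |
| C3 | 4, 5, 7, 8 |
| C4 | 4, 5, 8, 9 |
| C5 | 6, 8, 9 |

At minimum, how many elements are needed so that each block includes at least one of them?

Take H = {5, 6}. Each listed block contains at least one of these, so H is a hitting set of size 2.
No single element lies in every block, so at least 2 are needed and 2 is optimal.

2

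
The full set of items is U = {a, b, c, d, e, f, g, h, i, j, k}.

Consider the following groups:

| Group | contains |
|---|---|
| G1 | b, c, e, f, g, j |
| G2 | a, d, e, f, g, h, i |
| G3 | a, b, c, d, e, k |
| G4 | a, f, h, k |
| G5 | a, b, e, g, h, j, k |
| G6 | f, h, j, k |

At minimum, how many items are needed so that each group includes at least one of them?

Take T = {f, k}. Each listed group contains at least one of these, so T is a hitting set of size 2.
No single item lies in every group, so at least 2 are needed and 2 is optimal.

2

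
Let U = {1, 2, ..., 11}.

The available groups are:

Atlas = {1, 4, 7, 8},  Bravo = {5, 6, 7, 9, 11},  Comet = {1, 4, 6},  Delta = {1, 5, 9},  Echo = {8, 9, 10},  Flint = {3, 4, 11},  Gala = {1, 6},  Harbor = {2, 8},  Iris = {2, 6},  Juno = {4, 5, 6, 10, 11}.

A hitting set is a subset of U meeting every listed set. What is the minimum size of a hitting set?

4

H = {3, 6, 8, 9} meets every group (each contains at least one member of H), and |H| = 4.
No choice of 3 points meets every group, so 4 is the minimum.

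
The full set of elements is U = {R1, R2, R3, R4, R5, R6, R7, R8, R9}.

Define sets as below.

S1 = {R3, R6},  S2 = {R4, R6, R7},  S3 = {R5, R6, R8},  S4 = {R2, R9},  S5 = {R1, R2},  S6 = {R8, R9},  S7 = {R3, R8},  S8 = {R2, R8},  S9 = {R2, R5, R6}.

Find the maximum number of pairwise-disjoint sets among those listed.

3

S2, S5, S7 are pairwise disjoint (S2={R4,R6,R7}; S5={R1,R2}; S7={R3,R8}).
Every remaining set overlaps one of these, and no 4 of the listed sets are pairwise disjoint, so 3 is the maximum.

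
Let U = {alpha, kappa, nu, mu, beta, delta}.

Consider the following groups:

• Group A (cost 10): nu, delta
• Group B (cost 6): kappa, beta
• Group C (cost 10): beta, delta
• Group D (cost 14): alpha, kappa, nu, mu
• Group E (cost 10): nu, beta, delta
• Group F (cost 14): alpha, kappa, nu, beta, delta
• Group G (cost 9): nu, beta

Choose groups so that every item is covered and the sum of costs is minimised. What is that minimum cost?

24

D, E together cover every item (D ∪ E = {alpha, kappa, nu, mu, beta, delta}); total cost 14 + 10 = 24.
The greedy pick F, D costs 28; no covering selection beats 24.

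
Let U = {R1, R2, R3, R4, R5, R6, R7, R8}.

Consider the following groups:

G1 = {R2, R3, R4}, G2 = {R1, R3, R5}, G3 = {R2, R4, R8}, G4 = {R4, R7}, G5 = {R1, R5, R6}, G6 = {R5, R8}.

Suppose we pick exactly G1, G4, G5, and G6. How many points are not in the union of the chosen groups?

0

Union of G1, G4, G5, G6 = {R1, R2, R3, R4, R5, R6, R7, R8} — that's every point, so 0 are uncovered.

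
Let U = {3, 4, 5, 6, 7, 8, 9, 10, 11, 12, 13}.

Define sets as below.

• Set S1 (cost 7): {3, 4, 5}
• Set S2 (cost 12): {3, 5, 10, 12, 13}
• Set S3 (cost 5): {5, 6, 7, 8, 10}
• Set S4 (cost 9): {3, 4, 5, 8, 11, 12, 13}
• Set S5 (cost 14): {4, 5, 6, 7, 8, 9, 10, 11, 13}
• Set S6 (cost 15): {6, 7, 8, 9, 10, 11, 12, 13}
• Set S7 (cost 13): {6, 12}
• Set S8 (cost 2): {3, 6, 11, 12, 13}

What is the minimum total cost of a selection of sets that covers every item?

S5, S8 together cover every item (S5 ∪ S8 = {3, 4, 5, 6, 7, 8, 9, 10, 11, 12, 13}); total cost 14 + 2 = 16.
The greedy pick S8, S3, S1, S5 costs 28; no covering selection beats 16.

16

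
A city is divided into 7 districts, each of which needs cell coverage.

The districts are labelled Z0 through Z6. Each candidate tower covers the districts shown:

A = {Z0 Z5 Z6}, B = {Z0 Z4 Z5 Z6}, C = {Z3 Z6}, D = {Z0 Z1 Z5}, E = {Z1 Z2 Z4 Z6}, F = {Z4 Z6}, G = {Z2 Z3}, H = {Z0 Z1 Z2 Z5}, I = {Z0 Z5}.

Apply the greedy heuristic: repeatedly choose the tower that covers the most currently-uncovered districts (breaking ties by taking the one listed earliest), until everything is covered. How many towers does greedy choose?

3

Greedy: pick B (covers 4 new) → pick E (covers 2 new) → pick C (covers 1 new). Total picks: 3.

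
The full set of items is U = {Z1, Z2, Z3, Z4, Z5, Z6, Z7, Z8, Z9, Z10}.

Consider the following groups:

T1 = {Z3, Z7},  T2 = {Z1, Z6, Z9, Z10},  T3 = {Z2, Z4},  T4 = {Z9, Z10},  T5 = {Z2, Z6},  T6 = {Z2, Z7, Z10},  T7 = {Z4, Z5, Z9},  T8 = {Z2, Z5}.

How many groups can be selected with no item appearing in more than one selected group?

T1, T2, T8 are pairwise disjoint (T1={Z3,Z7}; T2={Z1,Z6,Z9,Z10}; T8={Z2,Z5}).
Every remaining group overlaps one of these, and no 4 of the listed groups are pairwise disjoint, so 3 is the maximum.

3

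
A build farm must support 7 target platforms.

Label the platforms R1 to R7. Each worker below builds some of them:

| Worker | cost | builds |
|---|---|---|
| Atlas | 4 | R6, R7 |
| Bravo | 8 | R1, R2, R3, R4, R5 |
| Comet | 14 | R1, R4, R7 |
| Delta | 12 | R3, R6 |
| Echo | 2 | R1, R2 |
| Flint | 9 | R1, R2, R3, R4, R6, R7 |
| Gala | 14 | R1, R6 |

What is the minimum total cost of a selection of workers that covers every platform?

12

Atlas, Bravo together cover every platform (Atlas ∪ Bravo = {R1, R2, R3, R4, R5, R6, R7}); total cost 4 + 8 = 12.
The greedy pick Echo, Atlas, Bravo costs 14; no covering selection beats 12.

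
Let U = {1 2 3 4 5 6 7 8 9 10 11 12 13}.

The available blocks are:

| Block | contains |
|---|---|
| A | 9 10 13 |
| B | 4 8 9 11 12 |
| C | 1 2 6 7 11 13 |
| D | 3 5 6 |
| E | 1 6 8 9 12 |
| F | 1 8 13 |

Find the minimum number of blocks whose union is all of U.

Take {A, B, C, D}. Their union is {1, 2, 3, 4, 5, 6, 7, 8, 9, 10, 11, 12, 13}, which is all 13 points.
No 3 of the 6 blocks cover everything (all 20 combinations miss at least one point), so 4 is optimal.

4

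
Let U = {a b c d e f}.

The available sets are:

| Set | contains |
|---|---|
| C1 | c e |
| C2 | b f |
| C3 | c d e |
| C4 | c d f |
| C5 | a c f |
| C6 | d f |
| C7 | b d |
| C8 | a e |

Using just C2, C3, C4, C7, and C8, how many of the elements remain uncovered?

0

Union of C2, C3, C4, C7, C8 = {a, b, c, d, e, f} — that's every element, so 0 are uncovered.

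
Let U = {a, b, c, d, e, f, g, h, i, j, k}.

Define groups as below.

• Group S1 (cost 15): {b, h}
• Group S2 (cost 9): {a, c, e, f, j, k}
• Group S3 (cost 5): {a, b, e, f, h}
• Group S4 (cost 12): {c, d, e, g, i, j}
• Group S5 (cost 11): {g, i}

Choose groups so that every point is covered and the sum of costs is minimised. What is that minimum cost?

S2, S3, S4 together cover every point (S2 ∪ S3 ∪ S4 = {a, b, c, d, e, f, g, h, i, j, k}); total cost 9 + 5 + 12 = 26.
No covering selection has total cost below 26.

26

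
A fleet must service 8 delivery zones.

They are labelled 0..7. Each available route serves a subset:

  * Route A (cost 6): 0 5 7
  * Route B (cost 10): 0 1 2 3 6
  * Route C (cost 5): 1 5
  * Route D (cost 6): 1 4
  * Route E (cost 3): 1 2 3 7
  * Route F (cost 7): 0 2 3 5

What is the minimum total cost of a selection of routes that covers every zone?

A, B, D together cover every zone (A ∪ B ∪ D = {0, 1, 2, 3, 4, 5, 6, 7}); total cost 6 + 10 + 6 = 22.
The greedy pick E, A, D, B costs 25; no covering selection beats 22.

22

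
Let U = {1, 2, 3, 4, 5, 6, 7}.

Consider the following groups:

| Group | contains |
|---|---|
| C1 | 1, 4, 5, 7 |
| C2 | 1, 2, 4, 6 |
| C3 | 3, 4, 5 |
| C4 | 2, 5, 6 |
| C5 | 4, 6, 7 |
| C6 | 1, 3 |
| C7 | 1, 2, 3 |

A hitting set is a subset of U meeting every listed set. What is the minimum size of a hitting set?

The 3 points {2, 3, 4} hit every group.
No choice of 2 points meets every group, so 3 is the minimum.

3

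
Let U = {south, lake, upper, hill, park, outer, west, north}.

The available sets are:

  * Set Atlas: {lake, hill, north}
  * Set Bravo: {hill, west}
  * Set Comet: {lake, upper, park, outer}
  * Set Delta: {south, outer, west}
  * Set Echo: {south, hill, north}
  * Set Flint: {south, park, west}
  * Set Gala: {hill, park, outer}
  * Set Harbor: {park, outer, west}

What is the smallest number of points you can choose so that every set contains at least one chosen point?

3

The 3 points {park, west, north} hit every set.
No choice of 2 points meets every set, so 3 is the minimum.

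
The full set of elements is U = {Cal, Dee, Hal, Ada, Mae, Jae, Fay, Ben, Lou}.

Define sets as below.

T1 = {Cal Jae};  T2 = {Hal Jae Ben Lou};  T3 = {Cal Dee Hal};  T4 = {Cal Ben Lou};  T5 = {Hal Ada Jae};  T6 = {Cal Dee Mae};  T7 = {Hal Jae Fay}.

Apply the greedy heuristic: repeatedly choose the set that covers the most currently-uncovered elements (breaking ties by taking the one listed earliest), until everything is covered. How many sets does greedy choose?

Greedy: pick T2 (covers 4 new) → pick T6 (covers 3 new) → pick T5 (covers 1 new) → pick T7 (covers 1 new). Total picks: 4.

4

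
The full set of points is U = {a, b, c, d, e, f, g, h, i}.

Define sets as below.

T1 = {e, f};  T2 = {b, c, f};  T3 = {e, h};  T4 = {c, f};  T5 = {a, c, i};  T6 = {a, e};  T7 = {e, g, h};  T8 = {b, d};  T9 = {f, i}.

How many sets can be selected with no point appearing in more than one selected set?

3

T6, T8, T9 are pairwise disjoint (T6={a,e}; T8={b,d}; T9={f,i}).
Every remaining set overlaps one of these, and no 4 of the listed sets are pairwise disjoint, so 3 is the maximum.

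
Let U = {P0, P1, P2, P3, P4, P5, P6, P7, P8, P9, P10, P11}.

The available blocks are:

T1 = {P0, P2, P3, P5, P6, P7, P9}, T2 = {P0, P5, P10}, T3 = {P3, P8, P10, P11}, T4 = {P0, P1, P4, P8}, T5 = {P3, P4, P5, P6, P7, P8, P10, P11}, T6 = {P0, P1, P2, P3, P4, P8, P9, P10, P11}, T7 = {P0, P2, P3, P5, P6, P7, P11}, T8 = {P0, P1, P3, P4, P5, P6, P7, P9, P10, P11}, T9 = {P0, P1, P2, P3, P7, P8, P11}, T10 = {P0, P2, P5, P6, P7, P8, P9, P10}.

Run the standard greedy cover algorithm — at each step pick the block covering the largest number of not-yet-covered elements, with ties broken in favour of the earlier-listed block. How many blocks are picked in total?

Greedy: pick T8 (covers 10 new) → pick T6 (covers 2 new). Total picks: 2.

2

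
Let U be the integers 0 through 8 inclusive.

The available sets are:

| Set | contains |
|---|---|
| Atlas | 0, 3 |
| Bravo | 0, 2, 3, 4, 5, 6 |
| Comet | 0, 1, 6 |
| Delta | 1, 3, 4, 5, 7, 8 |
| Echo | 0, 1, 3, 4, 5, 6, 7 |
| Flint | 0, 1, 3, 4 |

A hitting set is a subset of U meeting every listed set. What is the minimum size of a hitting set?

2

H = {0, 5} meets every set (each contains at least one member of H), and |H| = 2.
No single point lies in every set, so at least 2 are needed and 2 is optimal.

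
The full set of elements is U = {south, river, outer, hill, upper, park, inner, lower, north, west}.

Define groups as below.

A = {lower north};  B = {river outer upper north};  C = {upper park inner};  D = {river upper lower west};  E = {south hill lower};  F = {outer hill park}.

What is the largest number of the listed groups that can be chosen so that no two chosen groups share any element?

2

B, E are pairwise disjoint (B={river,outer,upper,north}; E={south,hill,lower}).
Every remaining group overlaps one of these, and no 3 of the listed groups are pairwise disjoint, so 2 is the maximum.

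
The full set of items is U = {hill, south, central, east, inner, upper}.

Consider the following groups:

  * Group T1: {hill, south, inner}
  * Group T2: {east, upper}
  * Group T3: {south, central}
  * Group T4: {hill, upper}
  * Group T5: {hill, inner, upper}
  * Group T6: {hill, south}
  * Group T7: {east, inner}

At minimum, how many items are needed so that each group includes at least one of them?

3

The 3 items {hill, south, east} hit every group.
The groups T3, T4, T7 are pairwise disjoint, so any hitting set needs a separate item for each — at least 3. Hence 3 is optimal.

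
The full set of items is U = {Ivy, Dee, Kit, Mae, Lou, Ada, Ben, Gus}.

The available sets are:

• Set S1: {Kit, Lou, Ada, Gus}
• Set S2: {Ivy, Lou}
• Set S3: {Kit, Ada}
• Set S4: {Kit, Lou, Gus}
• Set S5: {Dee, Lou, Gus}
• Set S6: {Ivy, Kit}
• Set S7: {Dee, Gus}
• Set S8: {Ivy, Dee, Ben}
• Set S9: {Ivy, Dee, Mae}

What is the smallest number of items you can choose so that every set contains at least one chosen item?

The 3 items {Ivy, Dee, Kit} hit every set.
The sets S2, S3, S7 are pairwise disjoint, so any hitting set needs a separate item for each — at least 3. Hence 3 is optimal.

3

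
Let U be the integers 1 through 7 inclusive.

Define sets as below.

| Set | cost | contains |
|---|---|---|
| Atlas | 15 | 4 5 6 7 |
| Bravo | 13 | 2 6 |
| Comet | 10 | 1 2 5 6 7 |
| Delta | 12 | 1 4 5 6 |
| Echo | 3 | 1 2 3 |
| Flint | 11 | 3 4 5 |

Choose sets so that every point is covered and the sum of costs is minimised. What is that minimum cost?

18

Atlas, Echo together cover every point (Atlas ∪ Echo = {1, 2, 3, 4, 5, 6, 7}); total cost 15 + 3 = 18.
The greedy pick Echo, Comet, Flint costs 24; no covering selection beats 18.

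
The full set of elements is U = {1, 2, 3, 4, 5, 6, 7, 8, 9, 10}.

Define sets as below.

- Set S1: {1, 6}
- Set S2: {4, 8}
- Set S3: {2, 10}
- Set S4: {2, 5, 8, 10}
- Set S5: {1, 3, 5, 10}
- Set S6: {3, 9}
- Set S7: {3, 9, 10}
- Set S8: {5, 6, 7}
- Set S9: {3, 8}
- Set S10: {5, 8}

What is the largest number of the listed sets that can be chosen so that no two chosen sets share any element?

4

S1, S2, S3, S6 are pairwise disjoint (S1={1,6}; S2={4,8}; S3={2,10}; S6={3,9}).
Every remaining set overlaps one of these, and no 5 of the listed sets are pairwise disjoint, so 4 is the maximum.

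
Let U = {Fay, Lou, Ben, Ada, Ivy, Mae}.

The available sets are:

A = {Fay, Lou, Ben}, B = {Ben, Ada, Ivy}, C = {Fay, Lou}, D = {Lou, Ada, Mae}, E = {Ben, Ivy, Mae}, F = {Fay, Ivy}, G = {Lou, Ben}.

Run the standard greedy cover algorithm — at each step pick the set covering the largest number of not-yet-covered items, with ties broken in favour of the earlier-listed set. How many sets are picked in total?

3

Greedy: pick A (covers 3 new) → pick B (covers 2 new) → pick D (covers 1 new). Total picks: 3.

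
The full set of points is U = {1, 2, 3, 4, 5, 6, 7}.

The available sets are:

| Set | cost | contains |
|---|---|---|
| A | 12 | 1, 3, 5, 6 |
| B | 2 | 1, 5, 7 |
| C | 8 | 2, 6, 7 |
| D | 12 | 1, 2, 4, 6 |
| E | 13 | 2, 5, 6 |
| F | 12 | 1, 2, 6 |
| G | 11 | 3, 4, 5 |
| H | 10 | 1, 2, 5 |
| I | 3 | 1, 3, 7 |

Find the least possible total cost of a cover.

B, D, I together cover every point (B ∪ D ∪ I = {1, 2, 3, 4, 5, 6, 7}); total cost 2 + 12 + 3 = 17.
The greedy pick B, I, C, G costs 24; no covering selection beats 17.

17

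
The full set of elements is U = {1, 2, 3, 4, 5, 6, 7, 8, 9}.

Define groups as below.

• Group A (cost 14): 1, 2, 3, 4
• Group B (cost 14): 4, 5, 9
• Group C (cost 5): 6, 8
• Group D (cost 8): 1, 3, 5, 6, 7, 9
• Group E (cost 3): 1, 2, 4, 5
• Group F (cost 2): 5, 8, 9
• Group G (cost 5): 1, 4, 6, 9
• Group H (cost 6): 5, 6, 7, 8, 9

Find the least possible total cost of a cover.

13

D, E, F together cover every element (D ∪ E ∪ F = {1, 2, 3, 4, 5, 6, 7, 8, 9}); total cost 8 + 3 + 2 = 13.
No covering selection has total cost below 13.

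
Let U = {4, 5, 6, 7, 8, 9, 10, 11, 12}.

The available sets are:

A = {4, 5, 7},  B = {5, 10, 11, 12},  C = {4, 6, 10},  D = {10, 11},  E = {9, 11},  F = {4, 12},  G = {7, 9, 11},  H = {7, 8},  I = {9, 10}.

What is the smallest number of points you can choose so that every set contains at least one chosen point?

Take T = {4, 8, 9, 10}. Each listed set contains at least one of these, so T is a hitting set of size 4.
No choice of 3 points meets every set, so 4 is the minimum.

4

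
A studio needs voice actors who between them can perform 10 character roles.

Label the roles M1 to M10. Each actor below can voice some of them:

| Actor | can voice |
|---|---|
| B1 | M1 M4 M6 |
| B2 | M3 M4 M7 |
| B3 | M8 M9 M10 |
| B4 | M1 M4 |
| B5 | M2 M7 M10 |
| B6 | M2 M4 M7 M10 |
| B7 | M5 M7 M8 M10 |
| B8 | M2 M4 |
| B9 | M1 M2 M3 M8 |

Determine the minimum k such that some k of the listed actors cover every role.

4

B1 and B3 and B7 and B9 together: B1 ∪ B3 ∪ B7 ∪ B9 = {M1, M2, M3, M4, M5, M6, M7, M8, M9, M10} — every role is covered.
Only B3 contains M9, so B3 is forced; the remaining 7 roles need at least 3 more actors (each remaining actor adds at most 3) — so at least 4 actors are needed, and 4 is optimal.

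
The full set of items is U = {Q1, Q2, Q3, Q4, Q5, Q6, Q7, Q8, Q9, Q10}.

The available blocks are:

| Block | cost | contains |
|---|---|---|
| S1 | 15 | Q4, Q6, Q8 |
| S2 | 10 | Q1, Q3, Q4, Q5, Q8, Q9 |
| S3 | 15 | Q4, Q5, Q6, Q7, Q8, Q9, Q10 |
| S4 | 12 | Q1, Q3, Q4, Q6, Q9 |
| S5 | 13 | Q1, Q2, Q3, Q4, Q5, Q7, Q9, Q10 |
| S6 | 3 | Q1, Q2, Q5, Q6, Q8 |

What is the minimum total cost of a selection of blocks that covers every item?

16

S5, S6 together cover every item (S5 ∪ S6 = {Q1, Q2, Q3, Q4, Q5, Q6, Q7, Q8, Q9, Q10}); total cost 13 + 3 = 16.
No covering selection has total cost below 16.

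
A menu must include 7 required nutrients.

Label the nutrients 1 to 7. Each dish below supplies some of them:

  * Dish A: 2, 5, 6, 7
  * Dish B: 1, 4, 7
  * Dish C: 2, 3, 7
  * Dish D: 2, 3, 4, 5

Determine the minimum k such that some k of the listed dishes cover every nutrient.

A and B and D together: A ∪ B ∪ D = {1, 2, 3, 4, 5, 6, 7} — every nutrient is covered.
Only B contains 1, so B is forced; the remaining 4 nutrients need at least 2 more dishes (each remaining dish adds at most 3) — so at least 3 dishes are needed, and 3 is optimal.

3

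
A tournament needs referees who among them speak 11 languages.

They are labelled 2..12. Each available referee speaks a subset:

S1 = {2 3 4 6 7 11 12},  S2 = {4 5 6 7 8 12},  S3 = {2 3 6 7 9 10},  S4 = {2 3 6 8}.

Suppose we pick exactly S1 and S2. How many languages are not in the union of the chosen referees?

Union of S1, S2 = {2, 3, 4, 5, 6, 7, 8, 11, 12}.
Not covered: 9, 10 — 2 languages.

2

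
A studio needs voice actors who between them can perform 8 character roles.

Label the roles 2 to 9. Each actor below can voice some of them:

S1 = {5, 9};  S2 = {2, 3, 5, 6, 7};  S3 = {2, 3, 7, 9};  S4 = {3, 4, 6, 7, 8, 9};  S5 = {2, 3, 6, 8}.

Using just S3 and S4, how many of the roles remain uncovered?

1

Union of S3, S4 = {2, 3, 4, 6, 7, 8, 9}.
Not covered: 5 — 1 role.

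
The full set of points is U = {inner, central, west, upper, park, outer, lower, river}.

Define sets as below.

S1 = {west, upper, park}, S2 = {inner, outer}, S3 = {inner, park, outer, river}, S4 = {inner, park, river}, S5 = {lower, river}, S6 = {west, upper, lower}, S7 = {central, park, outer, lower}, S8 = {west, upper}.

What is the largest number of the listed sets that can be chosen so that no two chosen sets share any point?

3

S2, S5, S8 are pairwise disjoint (S2={inner,outer}; S5={lower,river}; S8={west,upper}).
Every remaining set overlaps one of these, and no 4 of the listed sets are pairwise disjoint, so 3 is the maximum.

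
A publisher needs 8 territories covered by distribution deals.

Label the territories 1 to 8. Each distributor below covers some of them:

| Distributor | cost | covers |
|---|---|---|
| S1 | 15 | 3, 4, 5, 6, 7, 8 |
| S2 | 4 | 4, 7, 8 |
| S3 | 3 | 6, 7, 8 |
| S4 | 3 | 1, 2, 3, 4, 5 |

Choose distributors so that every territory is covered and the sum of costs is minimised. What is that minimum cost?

6

S3, S4 together cover every territory (S3 ∪ S4 = {1, 2, 3, 4, 5, 6, 7, 8}); total cost 3 + 3 = 6.
No covering selection has total cost below 6.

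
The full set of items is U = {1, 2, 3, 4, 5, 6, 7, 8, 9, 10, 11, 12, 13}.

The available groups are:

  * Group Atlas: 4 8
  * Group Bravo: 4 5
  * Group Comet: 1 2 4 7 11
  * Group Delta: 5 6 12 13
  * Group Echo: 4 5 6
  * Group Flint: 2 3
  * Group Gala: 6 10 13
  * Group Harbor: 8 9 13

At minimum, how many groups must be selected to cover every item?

Comet, Delta, Flint, Gala, and Harbor cover everything between them: the union {1, 2, 3, 4, 5, 6, 7, 8, 9, 10, 11, 12, 13} is all of U.
No 4 of the 8 groups cover everything (all 70 combinations miss at least one item), so 5 is optimal.

5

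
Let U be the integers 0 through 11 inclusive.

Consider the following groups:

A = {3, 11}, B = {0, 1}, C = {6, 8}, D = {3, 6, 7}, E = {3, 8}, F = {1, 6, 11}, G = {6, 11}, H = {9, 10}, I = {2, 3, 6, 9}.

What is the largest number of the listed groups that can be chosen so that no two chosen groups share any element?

B, E, G, H are pairwise disjoint (B={0,1}; E={3,8}; G={6,11}; H={9,10}).
Every remaining group overlaps one of these, and no 5 of the listed groups are pairwise disjoint, so 4 is the maximum.

4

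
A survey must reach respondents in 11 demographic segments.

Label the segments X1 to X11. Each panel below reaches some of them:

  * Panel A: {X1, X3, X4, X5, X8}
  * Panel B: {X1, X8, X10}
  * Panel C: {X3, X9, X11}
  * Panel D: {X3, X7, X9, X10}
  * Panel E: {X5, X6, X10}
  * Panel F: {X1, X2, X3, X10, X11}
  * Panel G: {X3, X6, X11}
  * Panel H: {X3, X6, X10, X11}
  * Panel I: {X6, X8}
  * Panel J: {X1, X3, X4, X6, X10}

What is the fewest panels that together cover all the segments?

A and D and F and H together: A ∪ D ∪ F ∪ H = {X1, X2, X3, X4, X5, X6, X7, X8, X9, X10, X11} — every segment is covered.
No 3 of the 10 panels cover everything (all 120 combinations miss at least one segment), so 4 is optimal.

4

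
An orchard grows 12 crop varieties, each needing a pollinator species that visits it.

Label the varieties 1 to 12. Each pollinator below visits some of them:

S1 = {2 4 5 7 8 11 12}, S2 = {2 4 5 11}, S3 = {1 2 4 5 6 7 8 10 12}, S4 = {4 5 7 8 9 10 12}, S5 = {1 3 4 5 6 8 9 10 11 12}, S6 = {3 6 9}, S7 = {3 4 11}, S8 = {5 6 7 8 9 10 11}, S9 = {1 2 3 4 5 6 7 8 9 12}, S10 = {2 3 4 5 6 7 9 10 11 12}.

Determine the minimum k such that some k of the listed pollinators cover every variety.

2

Take {S5, S9}. Their union is {1, 2, 3, 4, 5, 6, 7, 8, 9, 10, 11, 12}, which is all 12 varieties.
No single pollinator has all 12 varieties (the largest, S5, has 10), so 2 is optimal.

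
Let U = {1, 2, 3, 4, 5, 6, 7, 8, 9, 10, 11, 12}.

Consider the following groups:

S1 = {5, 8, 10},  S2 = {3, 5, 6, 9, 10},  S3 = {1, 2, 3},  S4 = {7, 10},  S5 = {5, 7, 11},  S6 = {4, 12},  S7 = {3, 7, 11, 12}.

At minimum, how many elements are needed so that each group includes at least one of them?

4

H = {3, 7, 8, 12} meets every group (each contains at least one member of H), and |H| = 4.
No choice of 3 elements meets every group, so 4 is the minimum.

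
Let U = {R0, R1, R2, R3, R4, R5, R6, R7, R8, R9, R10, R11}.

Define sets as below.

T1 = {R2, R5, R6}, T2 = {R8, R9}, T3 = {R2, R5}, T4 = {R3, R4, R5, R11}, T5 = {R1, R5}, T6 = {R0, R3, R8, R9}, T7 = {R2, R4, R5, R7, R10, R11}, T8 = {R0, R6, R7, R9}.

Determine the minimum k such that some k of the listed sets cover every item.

4

Take {T1, T5, T6, T7}. Their union is {R0, R1, R2, R3, R4, R5, R6, R7, R8, R9, R10, R11}, which is all 12 items.
No 3 of the 8 sets cover everything (all 56 combinations miss at least one item), so 4 is optimal.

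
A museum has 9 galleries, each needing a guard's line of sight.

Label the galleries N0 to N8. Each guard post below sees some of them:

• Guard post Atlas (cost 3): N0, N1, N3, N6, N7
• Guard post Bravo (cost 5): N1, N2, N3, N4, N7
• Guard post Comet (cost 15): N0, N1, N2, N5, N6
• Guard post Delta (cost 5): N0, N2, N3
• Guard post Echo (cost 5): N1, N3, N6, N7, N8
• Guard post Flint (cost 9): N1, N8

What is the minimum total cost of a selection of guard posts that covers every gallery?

Bravo, Comet, Echo together cover every gallery (Bravo ∪ Comet ∪ Echo = {N0, N1, N2, N3, N4, N5, N6, N7, N8}); total cost 5 + 15 + 5 = 25.
The greedy pick Atlas, Bravo, Echo, Comet costs 28; no covering selection beats 25.

25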